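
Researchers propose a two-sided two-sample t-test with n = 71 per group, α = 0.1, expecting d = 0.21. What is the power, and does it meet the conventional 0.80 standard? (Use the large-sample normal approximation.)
Power ≈ 0.35; the study is underpowered (power < 0.80)

Power calculation (two-sample t-test, normal approximation):
z_β = d · √(n/2) - z_{α/2}
z_β = 0.21 · √(71/2) - 1.645
z_β = 0.21 · 5.958 - 1.645
z_β = -0.394

Power = Φ(z_β) = Φ(-0.394) ≈ 0.347

Effect size d = 0.21 is small by Cohen's convention (0.2/0.5/0.8).

Threshold: power ≥ 0.80 is conventionally adequate.
Power ≈ 0.35 → the study is underpowered (power < 0.80).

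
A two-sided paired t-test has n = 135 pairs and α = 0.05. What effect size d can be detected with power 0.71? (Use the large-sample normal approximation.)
d ≈ 0.22

Minimum detectable effect (paired t-test, normal approximation):
d = (z_{α/2} + z_β) / √n
d = (1.960 + 0.553) / √135
d = 2.513 / 11.619
d ≈ 0.22

By Cohen's convention (0.2 small / 0.5 medium / 0.8 large): small effect.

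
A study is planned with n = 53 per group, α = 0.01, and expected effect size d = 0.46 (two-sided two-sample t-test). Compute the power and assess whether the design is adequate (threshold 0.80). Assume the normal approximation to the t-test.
Power ≈ 0.42; the study is underpowered (power < 0.80)

Power calculation (two-sample t-test, normal approximation):
z_β = d · √(n/2) - z_{α/2}
z_β = 0.46 · √(53/2) - 2.576
z_β = 0.46 · 5.148 - 2.576
z_β = -0.208

Power = Φ(z_β) = Φ(-0.208) ≈ 0.418

Effect size d = 0.46 is small by Cohen's convention (0.2/0.5/0.8).

Threshold: power ≥ 0.80 is conventionally adequate.
Power ≈ 0.42 → the study is underpowered (power < 0.80).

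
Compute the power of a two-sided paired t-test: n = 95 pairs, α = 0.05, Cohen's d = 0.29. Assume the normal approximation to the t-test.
Power ≈ 0.81

Power calculation (paired t-test, normal approximation):
z_β = d · √n - z_{α/2}
z_β = 0.29 · √95 - 1.960
z_β = 0.29 · 9.747 - 1.960
z_β = 0.867

Power = Φ(z_β) = Φ(0.867) ≈ 0.807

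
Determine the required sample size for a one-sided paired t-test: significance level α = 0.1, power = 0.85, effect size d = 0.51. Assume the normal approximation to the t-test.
n = 21 pairs

Sample size formula (paired t-test, normal approximation):
n = ((z_α + z_β) / d)²

z_α = 1.282 (for α = 0.1, one-sided)
z_β = 1.036 (for power = 0.85)
d = 0.51

n = ((1.282 + 1.036) / 0.51)²
n = (4.545)²
n ≈ 20.66
Round up to the next whole number: n = 21 pairs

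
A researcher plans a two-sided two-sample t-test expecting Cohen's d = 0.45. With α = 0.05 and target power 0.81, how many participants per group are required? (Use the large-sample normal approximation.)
n = 80 per group

Sample size formula (two-sample t-test, normal approximation):
n = 2 · ((z_{α/2} + z_β) / d)²

z_{α/2} = 1.960 (for α = 0.05, two-sided)
z_β = 0.878 (for power = 0.81)
d = 0.45

n = 2 · ((1.960 + 0.878) / 0.45)²
n = 2 · (6.307)²
n ≈ 79.56
Round up to the next whole number: n = 80 per group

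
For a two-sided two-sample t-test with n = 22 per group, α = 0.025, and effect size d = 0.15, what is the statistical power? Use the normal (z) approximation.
Power ≈ 0.04

Power calculation (two-sample t-test, normal approximation):
z_β = d · √(n/2) - z_{α/2}
z_β = 0.15 · √(22/2) - 2.241
z_β = 0.15 · 3.317 - 2.241
z_β = -1.744

Power = Φ(z_β) = Φ(-1.744) ≈ 0.041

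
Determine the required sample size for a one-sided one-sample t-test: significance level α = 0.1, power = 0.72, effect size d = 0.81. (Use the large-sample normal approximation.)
n = 6

Sample size formula (one-sample t-test, normal approximation):
n = ((z_α + z_β) / d)²

z_α = 1.282 (for α = 0.1, one-sided)
z_β = 0.583 (for power = 0.72)
d = 0.81

n = ((1.282 + 0.583) / 0.81)²
n = (2.302)²
n ≈ 5.30
Round up to the next whole number: n = 6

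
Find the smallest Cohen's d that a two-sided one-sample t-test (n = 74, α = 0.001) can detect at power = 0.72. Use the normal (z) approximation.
d ≈ 0.45

Minimum detectable effect (one-sample t-test, normal approximation):
d = (z_{α/2} + z_β) / √n
d = (3.291 + 0.583) / √74
d = 3.873 / 8.602
d ≈ 0.45

By Cohen's convention (0.2 small / 0.5 medium / 0.8 large): small effect.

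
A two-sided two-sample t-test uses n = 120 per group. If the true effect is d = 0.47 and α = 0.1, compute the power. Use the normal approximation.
Power ≈ 0.98

Power calculation (two-sample t-test, normal approximation):
z_β = d · √(n/2) - z_{α/2}
z_β = 0.47 · √(120/2) - 1.645
z_β = 0.47 · 7.746 - 1.645
z_β = 1.996

Power = Φ(z_β) = Φ(1.996) ≈ 0.977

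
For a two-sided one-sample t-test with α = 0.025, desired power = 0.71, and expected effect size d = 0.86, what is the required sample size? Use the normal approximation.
n = 11

Sample size formula (one-sample t-test, normal approximation):
n = ((z_{α/2} + z_β) / d)²

z_{α/2} = 2.241 (for α = 0.025, two-sided)
z_β = 0.553 (for power = 0.71)
d = 0.86

n = ((2.241 + 0.553) / 0.86)²
n = (3.249)²
n ≈ 10.56
Round up to the next whole number: n = 11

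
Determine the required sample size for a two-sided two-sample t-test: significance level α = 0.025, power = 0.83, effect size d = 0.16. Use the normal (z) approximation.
n = 798 per group

Sample size formula (two-sample t-test, normal approximation):
n = 2 · ((z_{α/2} + z_β) / d)²

z_{α/2} = 2.241 (for α = 0.025, two-sided)
z_β = 0.954 (for power = 0.83)
d = 0.16

n = 2 · ((2.241 + 0.954) / 0.16)²
n = 2 · (19.969)²
n ≈ 797.52
Round up to the next whole number: n = 798 per group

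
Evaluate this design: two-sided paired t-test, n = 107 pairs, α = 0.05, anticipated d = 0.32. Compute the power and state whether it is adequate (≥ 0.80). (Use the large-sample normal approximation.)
Power ≈ 0.91; the study is adequately powered (power ≥ 0.80)

Power calculation (paired t-test, normal approximation):
z_β = d · √n - z_{α/2}
z_β = 0.32 · √107 - 1.960
z_β = 0.32 · 10.344 - 1.960
z_β = 1.350

Power = Φ(z_β) = Φ(1.350) ≈ 0.912

Effect size d = 0.32 is small by Cohen's convention (0.2/0.5/0.8).

Threshold: power ≥ 0.80 is conventionally adequate.
Power ≈ 0.91 → the study is adequately powered (power ≥ 0.80).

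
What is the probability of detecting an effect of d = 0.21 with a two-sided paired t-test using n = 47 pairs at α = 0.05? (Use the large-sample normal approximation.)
Power ≈ 0.30

Power calculation (paired t-test, normal approximation):
z_β = d · √n - z_{α/2}
z_β = 0.21 · √47 - 1.960
z_β = 0.21 · 6.856 - 1.960
z_β = -0.520

Power = Φ(z_β) = Φ(-0.520) ≈ 0.301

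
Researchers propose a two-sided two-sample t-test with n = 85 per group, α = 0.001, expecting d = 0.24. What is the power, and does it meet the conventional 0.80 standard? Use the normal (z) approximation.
Power ≈ 0.04; the study is underpowered (power < 0.80)

Power calculation (two-sample t-test, normal approximation):
z_β = d · √(n/2) - z_{α/2}
z_β = 0.24 · √(85/2) - 3.291
z_β = 0.24 · 6.519 - 3.291
z_β = -1.726

Power = Φ(z_β) = Φ(-1.726) ≈ 0.042

Effect size d = 0.24 is small by Cohen's convention (0.2/0.5/0.8).

Threshold: power ≥ 0.80 is conventionally adequate.
Power ≈ 0.04 → the study is underpowered (power < 0.80).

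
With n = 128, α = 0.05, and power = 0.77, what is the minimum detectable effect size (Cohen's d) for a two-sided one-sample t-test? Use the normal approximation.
d ≈ 0.24

Minimum detectable effect (one-sample t-test, normal approximation):
d = (z_{α/2} + z_β) / √n
d = (1.960 + 0.739) / √128
d = 2.699 / 11.314
d ≈ 0.24

By Cohen's convention (0.2 small / 0.5 medium / 0.8 large): small effect.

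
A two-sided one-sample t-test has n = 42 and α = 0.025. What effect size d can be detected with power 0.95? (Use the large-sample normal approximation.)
d ≈ 0.60

Minimum detectable effect (one-sample t-test, normal approximation):
d = (z_{α/2} + z_β) / √n
d = (2.241 + 1.645) / √42
d = 3.886 / 6.481
d ≈ 0.60

By Cohen's convention (0.2 small / 0.5 medium / 0.8 large): medium effect.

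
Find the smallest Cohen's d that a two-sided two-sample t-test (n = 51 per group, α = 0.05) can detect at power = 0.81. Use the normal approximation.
d ≈ 0.56

Minimum detectable effect (two-sample t-test, normal approximation):
d = (z_{α/2} + z_β) / √(n/2)
d = (1.960 + 0.878) / √(51/2)
d = 2.838 / 5.050
d ≈ 0.56

By Cohen's convention (0.2 small / 0.5 medium / 0.8 large): medium effect.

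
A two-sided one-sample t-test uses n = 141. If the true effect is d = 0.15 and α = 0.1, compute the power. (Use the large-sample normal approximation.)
Power ≈ 0.55

Power calculation (one-sample t-test, normal approximation):
z_β = d · √n - z_{α/2}
z_β = 0.15 · √141 - 1.645
z_β = 0.15 · 11.874 - 1.645
z_β = 0.136

Power = Φ(z_β) = Φ(0.136) ≈ 0.554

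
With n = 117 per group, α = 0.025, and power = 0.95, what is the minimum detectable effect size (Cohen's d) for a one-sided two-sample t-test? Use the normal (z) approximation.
d ≈ 0.47

Minimum detectable effect (two-sample t-test, normal approximation):
d = (z_α + z_β) / √(n/2)
d = (1.960 + 1.645) / √(117/2)
d = 3.605 / 7.649
d ≈ 0.47

By Cohen's convention (0.2 small / 0.5 medium / 0.8 large): small effect.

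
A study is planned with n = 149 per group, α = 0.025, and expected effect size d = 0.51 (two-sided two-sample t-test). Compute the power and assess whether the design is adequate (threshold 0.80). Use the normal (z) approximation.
Power ≈ 0.98; the study is adequately powered (power ≥ 0.80)

Power calculation (two-sample t-test, normal approximation):
z_β = d · √(n/2) - z_{α/2}
z_β = 0.51 · √(149/2) - 2.241
z_β = 0.51 · 8.631 - 2.241
z_β = 2.161

Power = Φ(z_β) = Φ(2.161) ≈ 0.985

Effect size d = 0.51 is medium by Cohen's convention (0.2/0.5/0.8).

Threshold: power ≥ 0.80 is conventionally adequate.
Power ≈ 0.98 → the study is adequately powered (power ≥ 0.80).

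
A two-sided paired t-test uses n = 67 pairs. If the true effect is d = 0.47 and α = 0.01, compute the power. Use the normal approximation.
Power ≈ 0.90

Power calculation (paired t-test, normal approximation):
z_β = d · √n - z_{α/2}
z_β = 0.47 · √67 - 2.576
z_β = 0.47 · 8.185 - 2.576
z_β = 1.271

Power = Φ(z_β) = Φ(1.271) ≈ 0.898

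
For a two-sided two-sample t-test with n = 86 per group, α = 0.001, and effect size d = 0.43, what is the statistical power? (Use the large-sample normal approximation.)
Power ≈ 0.32

Power calculation (two-sample t-test, normal approximation):
z_β = d · √(n/2) - z_{α/2}
z_β = 0.43 · √(86/2) - 3.291
z_β = 0.43 · 6.557 - 3.291
z_β = -0.471

Power = Φ(z_β) = Φ(-0.471) ≈ 0.319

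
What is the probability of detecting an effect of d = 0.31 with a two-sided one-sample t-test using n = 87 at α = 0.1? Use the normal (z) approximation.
Power ≈ 0.89

Power calculation (one-sample t-test, normal approximation):
z_β = d · √n - z_{α/2}
z_β = 0.31 · √87 - 1.645
z_β = 0.31 · 9.327 - 1.645
z_β = 1.247

Power = Φ(z_β) = Φ(1.247) ≈ 0.894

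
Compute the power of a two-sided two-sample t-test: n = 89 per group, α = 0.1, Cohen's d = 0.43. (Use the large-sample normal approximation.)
Power ≈ 0.89

Power calculation (two-sample t-test, normal approximation):
z_β = d · √(n/2) - z_{α/2}
z_β = 0.43 · √(89/2) - 1.645
z_β = 0.43 · 6.671 - 1.645
z_β = 1.224

Power = Φ(z_β) = Φ(1.224) ≈ 0.889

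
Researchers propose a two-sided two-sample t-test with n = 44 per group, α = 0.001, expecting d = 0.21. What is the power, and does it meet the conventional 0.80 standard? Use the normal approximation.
Power ≈ 0.01; the study is underpowered (power < 0.80)

Power calculation (two-sample t-test, normal approximation):
z_β = d · √(n/2) - z_{α/2}
z_β = 0.21 · √(44/2) - 3.291
z_β = 0.21 · 4.690 - 3.291
z_β = -2.306

Power = Φ(z_β) = Φ(-2.306) ≈ 0.011

Effect size d = 0.21 is small by Cohen's convention (0.2/0.5/0.8).

Threshold: power ≥ 0.80 is conventionally adequate.
Power ≈ 0.01 → the study is underpowered (power < 0.80).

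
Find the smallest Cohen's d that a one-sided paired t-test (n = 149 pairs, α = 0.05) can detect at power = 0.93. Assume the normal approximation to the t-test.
d ≈ 0.26

Minimum detectable effect (paired t-test, normal approximation):
d = (z_α + z_β) / √n
d = (1.645 + 1.476) / √149
d = 3.121 / 12.207
d ≈ 0.26

By Cohen's convention (0.2 small / 0.5 medium / 0.8 large): small effect.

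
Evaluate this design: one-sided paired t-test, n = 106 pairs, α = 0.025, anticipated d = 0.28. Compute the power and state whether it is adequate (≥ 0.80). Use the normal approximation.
Power ≈ 0.82; the study is adequately powered (power ≥ 0.80)

Power calculation (paired t-test, normal approximation):
z_β = d · √n - z_α
z_β = 0.28 · √106 - 1.960
z_β = 0.28 · 10.296 - 1.960
z_β = 0.923

Power = Φ(z_β) = Φ(0.923) ≈ 0.822

Effect size d = 0.28 is small by Cohen's convention (0.2/0.5/0.8).

Threshold: power ≥ 0.80 is conventionally adequate.
Power ≈ 0.82 → the study is adequately powered (power ≥ 0.80).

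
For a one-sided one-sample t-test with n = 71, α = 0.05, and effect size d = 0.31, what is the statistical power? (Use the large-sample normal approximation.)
Power ≈ 0.83

Power calculation (one-sample t-test, normal approximation):
z_β = d · √n - z_α
z_β = 0.31 · √71 - 1.645
z_β = 0.31 · 8.426 - 1.645
z_β = 0.967

Power = Φ(z_β) = Φ(0.967) ≈ 0.833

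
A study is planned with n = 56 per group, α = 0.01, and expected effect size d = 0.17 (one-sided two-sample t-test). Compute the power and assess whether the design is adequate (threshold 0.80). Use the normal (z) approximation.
Power ≈ 0.08; the study is underpowered (power < 0.80)

Power calculation (two-sample t-test, normal approximation):
z_β = d · √(n/2) - z_α
z_β = 0.17 · √(56/2) - 2.326
z_β = 0.17 · 5.292 - 2.326
z_β = -1.427

Power = Φ(z_β) = Φ(-1.427) ≈ 0.077

Effect size d = 0.17 is very small by Cohen's convention (0.2/0.5/0.8).

Threshold: power ≥ 0.80 is conventionally adequate.
Power ≈ 0.08 → the study is underpowered (power < 0.80).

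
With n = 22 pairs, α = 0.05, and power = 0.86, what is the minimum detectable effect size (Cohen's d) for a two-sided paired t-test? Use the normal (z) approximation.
d ≈ 0.65

Minimum detectable effect (paired t-test, normal approximation):
d = (z_{α/2} + z_β) / √n
d = (1.960 + 1.080) / √22
d = 3.040 / 4.690
d ≈ 0.65

By Cohen's convention (0.2 small / 0.5 medium / 0.8 large): medium effect.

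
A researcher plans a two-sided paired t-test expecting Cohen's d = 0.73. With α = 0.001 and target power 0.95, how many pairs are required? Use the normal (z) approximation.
n = 46 pairs

Sample size formula (paired t-test, normal approximation):
n = ((z_{α/2} + z_β) / d)²

z_{α/2} = 3.291 (for α = 0.001, two-sided)
z_β = 1.645 (for power = 0.95)
d = 0.73

n = ((3.291 + 1.645) / 0.73)²
n = (6.762)²
n ≈ 45.72
Round up to the next whole number: n = 46 pairs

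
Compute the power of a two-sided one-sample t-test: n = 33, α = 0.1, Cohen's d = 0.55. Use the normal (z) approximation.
Power ≈ 0.94

Power calculation (one-sample t-test, normal approximation):
z_β = d · √n - z_{α/2}
z_β = 0.55 · √33 - 1.645
z_β = 0.55 · 5.745 - 1.645
z_β = 1.515

Power = Φ(z_β) = Φ(1.515) ≈ 0.935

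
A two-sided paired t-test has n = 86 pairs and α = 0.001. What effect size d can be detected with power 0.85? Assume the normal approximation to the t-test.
d ≈ 0.47

Minimum detectable effect (paired t-test, normal approximation):
d = (z_{α/2} + z_β) / √n
d = (3.291 + 1.036) / √86
d = 4.327 / 9.274
d ≈ 0.47

By Cohen's convention (0.2 small / 0.5 medium / 0.8 large): small effect.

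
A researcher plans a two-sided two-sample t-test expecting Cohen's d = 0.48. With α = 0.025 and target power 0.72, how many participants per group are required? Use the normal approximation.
n = 70 per group

Sample size formula (two-sample t-test, normal approximation):
n = 2 · ((z_{α/2} + z_β) / d)²

z_{α/2} = 2.241 (for α = 0.025, two-sided)
z_β = 0.583 (for power = 0.72)
d = 0.48

n = 2 · ((2.241 + 0.583) / 0.48)²
n = 2 · (5.883)²
n ≈ 69.22
Round up to the next whole number: n = 70 per group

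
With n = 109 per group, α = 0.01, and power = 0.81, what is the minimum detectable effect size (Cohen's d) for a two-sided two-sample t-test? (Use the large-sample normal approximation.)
d ≈ 0.47

Minimum detectable effect (two-sample t-test, normal approximation):
d = (z_{α/2} + z_β) / √(n/2)
d = (2.576 + 0.878) / √(109/2)
d = 3.454 / 7.382
d ≈ 0.47

By Cohen's convention (0.2 small / 0.5 medium / 0.8 large): small effect.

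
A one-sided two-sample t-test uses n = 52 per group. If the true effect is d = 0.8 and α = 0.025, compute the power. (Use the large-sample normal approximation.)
Power ≈ 0.98

Power calculation (two-sample t-test, normal approximation):
z_β = d · √(n/2) - z_α
z_β = 0.8 · √(52/2) - 1.960
z_β = 0.8 · 5.099 - 1.960
z_β = 2.119

Power = Φ(z_β) = Φ(2.119) ≈ 0.983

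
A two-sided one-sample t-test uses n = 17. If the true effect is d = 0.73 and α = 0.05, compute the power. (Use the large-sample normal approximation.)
Power ≈ 0.85

Power calculation (one-sample t-test, normal approximation):
z_β = d · √n - z_{α/2}
z_β = 0.73 · √17 - 1.960
z_β = 0.73 · 4.123 - 1.960
z_β = 1.050

Power = Φ(z_β) = Φ(1.050) ≈ 0.853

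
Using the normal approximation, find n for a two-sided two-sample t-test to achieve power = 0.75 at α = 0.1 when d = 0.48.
n = 47 per group

Sample size formula (two-sample t-test, normal approximation):
n = 2 · ((z_{α/2} + z_β) / d)²

z_{α/2} = 1.645 (for α = 0.1, two-sided)
z_β = 0.674 (for power = 0.75)
d = 0.48

n = 2 · ((1.645 + 0.674) / 0.48)²
n = 2 · (4.831)²
n ≈ 46.68
Round up to the next whole number: n = 47 per group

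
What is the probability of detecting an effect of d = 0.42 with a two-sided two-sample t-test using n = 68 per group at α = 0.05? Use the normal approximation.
Power ≈ 0.69

Power calculation (two-sample t-test, normal approximation):
z_β = d · √(n/2) - z_{α/2}
z_β = 0.42 · √(68/2) - 1.960
z_β = 0.42 · 5.831 - 1.960
z_β = 0.489

Power = Φ(z_β) = Φ(0.489) ≈ 0.688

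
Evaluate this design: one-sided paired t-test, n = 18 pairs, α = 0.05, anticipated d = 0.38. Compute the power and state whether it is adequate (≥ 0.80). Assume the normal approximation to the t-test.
Power ≈ 0.49; the study is underpowered (power < 0.80)

Power calculation (paired t-test, normal approximation):
z_β = d · √n - z_α
z_β = 0.38 · √18 - 1.645
z_β = 0.38 · 4.243 - 1.645
z_β = -0.033

Power = Φ(z_β) = Φ(-0.033) ≈ 0.487

Effect size d = 0.38 is small by Cohen's convention (0.2/0.5/0.8).

Threshold: power ≥ 0.80 is conventionally adequate.
Power ≈ 0.49 → the study is underpowered (power < 0.80).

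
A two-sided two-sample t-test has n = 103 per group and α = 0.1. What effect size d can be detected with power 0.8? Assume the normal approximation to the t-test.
d ≈ 0.35

Minimum detectable effect (two-sample t-test, normal approximation):
d = (z_{α/2} + z_β) / √(n/2)
d = (1.645 + 0.842) / √(103/2)
d = 2.486 / 7.176
d ≈ 0.35

By Cohen's convention (0.2 small / 0.5 medium / 0.8 large): small effect.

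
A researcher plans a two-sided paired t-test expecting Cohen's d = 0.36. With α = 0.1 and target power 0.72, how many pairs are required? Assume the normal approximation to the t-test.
n = 39 pairs

Sample size formula (paired t-test, normal approximation):
n = ((z_{α/2} + z_β) / d)²

z_{α/2} = 1.645 (for α = 0.1, two-sided)
z_β = 0.583 (for power = 0.72)
d = 0.36

n = ((1.645 + 0.583) / 0.36)²
n = (6.189)²
n ≈ 38.30
Round up to the next whole number: n = 39 pairs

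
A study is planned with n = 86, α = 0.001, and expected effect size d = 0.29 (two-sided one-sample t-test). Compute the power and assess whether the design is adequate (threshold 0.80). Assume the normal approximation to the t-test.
Power ≈ 0.27; the study is underpowered (power < 0.80)

Power calculation (one-sample t-test, normal approximation):
z_β = d · √n - z_{α/2}
z_β = 0.29 · √86 - 3.291
z_β = 0.29 · 9.274 - 3.291
z_β = -0.601

Power = Φ(z_β) = Φ(-0.601) ≈ 0.274

Effect size d = 0.29 is small by Cohen's convention (0.2/0.5/0.8).

Threshold: power ≥ 0.80 is conventionally adequate.
Power ≈ 0.27 → the study is underpowered (power < 0.80).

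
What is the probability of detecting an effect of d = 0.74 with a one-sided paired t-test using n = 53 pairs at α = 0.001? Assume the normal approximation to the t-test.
Power ≈ 0.99

Power calculation (paired t-test, normal approximation):
z_β = d · √n - z_α
z_β = 0.74 · √53 - 3.090
z_β = 0.74 · 7.280 - 3.090
z_β = 2.297

Power = Φ(z_β) = Φ(2.297) ≈ 0.989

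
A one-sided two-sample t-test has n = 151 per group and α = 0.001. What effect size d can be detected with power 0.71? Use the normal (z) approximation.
d ≈ 0.42

Minimum detectable effect (two-sample t-test, normal approximation):
d = (z_α + z_β) / √(n/2)
d = (3.090 + 0.553) / √(151/2)
d = 3.644 / 8.689
d ≈ 0.42

By Cohen's convention (0.2 small / 0.5 medium / 0.8 large): small effect.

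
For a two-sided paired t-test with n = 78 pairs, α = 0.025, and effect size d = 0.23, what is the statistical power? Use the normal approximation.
Power ≈ 0.42

Power calculation (paired t-test, normal approximation):
z_β = d · √n - z_{α/2}
z_β = 0.23 · √78 - 2.241
z_β = 0.23 · 8.832 - 2.241
z_β = -0.210

Power = Φ(z_β) = Φ(-0.210) ≈ 0.417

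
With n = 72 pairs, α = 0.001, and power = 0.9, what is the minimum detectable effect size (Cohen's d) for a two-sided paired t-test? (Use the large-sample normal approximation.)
d ≈ 0.54

Minimum detectable effect (paired t-test, normal approximation):
d = (z_{α/2} + z_β) / √n
d = (3.291 + 1.282) / √72
d = 4.572 / 8.485
d ≈ 0.54

By Cohen's convention (0.2 small / 0.5 medium / 0.8 large): medium effect.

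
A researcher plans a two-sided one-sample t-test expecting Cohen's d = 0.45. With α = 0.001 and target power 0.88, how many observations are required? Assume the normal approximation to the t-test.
n = 99

Sample size formula (one-sample t-test, normal approximation):
n = ((z_{α/2} + z_β) / d)²

z_{α/2} = 3.291 (for α = 0.001, two-sided)
z_β = 1.175 (for power = 0.88)
d = 0.45

n = ((3.291 + 1.175) / 0.45)²
n = (9.924)²
n ≈ 98.49
Round up to the next whole number: n = 99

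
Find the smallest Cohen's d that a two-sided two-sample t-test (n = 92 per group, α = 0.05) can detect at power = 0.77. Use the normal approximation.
d ≈ 0.40

Minimum detectable effect (two-sample t-test, normal approximation):
d = (z_{α/2} + z_β) / √(n/2)
d = (1.960 + 0.739) / √(92/2)
d = 2.699 / 6.782
d ≈ 0.40

By Cohen's convention (0.2 small / 0.5 medium / 0.8 large): small effect.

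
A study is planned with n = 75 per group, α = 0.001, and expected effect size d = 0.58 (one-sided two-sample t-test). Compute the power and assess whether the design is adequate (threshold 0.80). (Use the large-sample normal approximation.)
Power ≈ 0.68; the study is underpowered (power < 0.80)

Power calculation (two-sample t-test, normal approximation):
z_β = d · √(n/2) - z_α
z_β = 0.58 · √(75/2) - 3.090
z_β = 0.58 · 6.124 - 3.090
z_β = 0.462

Power = Φ(z_β) = Φ(0.462) ≈ 0.678

Effect size d = 0.58 is medium by Cohen's convention (0.2/0.5/0.8).

Threshold: power ≥ 0.80 is conventionally adequate.
Power ≈ 0.68 → the study is underpowered (power < 0.80).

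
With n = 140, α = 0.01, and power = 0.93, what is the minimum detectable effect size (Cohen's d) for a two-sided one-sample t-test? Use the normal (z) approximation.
d ≈ 0.34

Minimum detectable effect (one-sample t-test, normal approximation):
d = (z_{α/2} + z_β) / √n
d = (2.576 + 1.476) / √140
d = 4.052 / 11.832
d ≈ 0.34

By Cohen's convention (0.2 small / 0.5 medium / 0.8 large): small effect.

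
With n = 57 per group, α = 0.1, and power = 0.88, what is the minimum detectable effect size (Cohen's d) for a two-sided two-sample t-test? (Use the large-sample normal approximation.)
d ≈ 0.53

Minimum detectable effect (two-sample t-test, normal approximation):
d = (z_{α/2} + z_β) / √(n/2)
d = (1.645 + 1.175) / √(57/2)
d = 2.820 / 5.339
d ≈ 0.53

By Cohen's convention (0.2 small / 0.5 medium / 0.8 large): medium effect.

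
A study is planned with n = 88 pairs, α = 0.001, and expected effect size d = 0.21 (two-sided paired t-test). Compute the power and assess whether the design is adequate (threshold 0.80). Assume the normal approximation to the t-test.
Power ≈ 0.09; the study is underpowered (power < 0.80)

Power calculation (paired t-test, normal approximation):
z_β = d · √n - z_{α/2}
z_β = 0.21 · √88 - 3.291
z_β = 0.21 · 9.381 - 3.291
z_β = -1.321

Power = Φ(z_β) = Φ(-1.321) ≈ 0.093

Effect size d = 0.21 is small by Cohen's convention (0.2/0.5/0.8).

Threshold: power ≥ 0.80 is conventionally adequate.
Power ≈ 0.09 → the study is underpowered (power < 0.80).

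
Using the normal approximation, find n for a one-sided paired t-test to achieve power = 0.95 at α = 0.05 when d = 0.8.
n = 17 pairs

Sample size formula (paired t-test, normal approximation):
n = ((z_α + z_β) / d)²

z_α = 1.645 (for α = 0.05, one-sided)
z_β = 1.645 (for power = 0.95)
d = 0.8

n = ((1.645 + 1.645) / 0.8)²
n = (4.113)²
n ≈ 16.92
Round up to the next whole number: n = 17 pairs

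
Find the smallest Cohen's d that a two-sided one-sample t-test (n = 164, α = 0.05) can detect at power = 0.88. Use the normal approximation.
d ≈ 0.24

Minimum detectable effect (one-sample t-test, normal approximation):
d = (z_{α/2} + z_β) / √n
d = (1.960 + 1.175) / √164
d = 3.135 / 12.806
d ≈ 0.24

By Cohen's convention (0.2 small / 0.5 medium / 0.8 large): small effect.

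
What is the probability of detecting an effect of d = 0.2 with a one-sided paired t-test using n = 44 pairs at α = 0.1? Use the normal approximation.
Power ≈ 0.52

Power calculation (paired t-test, normal approximation):
z_β = d · √n - z_α
z_β = 0.2 · √44 - 1.282
z_β = 0.2 · 6.633 - 1.282
z_β = 0.045

Power = Φ(z_β) = Φ(0.045) ≈ 0.518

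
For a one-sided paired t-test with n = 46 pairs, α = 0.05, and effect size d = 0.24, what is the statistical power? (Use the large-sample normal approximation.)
Power ≈ 0.49

Power calculation (paired t-test, normal approximation):
z_β = d · √n - z_α
z_β = 0.24 · √46 - 1.645
z_β = 0.24 · 6.782 - 1.645
z_β = -0.017

Power = Φ(z_β) = Φ(-0.017) ≈ 0.493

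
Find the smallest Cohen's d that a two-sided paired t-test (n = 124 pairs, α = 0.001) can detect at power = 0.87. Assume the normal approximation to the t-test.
d ≈ 0.40

Minimum detectable effect (paired t-test, normal approximation):
d = (z_{α/2} + z_β) / √n
d = (3.291 + 1.126) / √124
d = 4.417 / 11.136
d ≈ 0.40

By Cohen's convention (0.2 small / 0.5 medium / 0.8 large): small effect.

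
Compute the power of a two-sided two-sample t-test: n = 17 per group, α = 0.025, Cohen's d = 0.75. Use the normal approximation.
Power ≈ 0.48

Power calculation (two-sample t-test, normal approximation):
z_β = d · √(n/2) - z_{α/2}
z_β = 0.75 · √(17/2) - 2.241
z_β = 0.75 · 2.915 - 2.241
z_β = -0.055

Power = Φ(z_β) = Φ(-0.055) ≈ 0.478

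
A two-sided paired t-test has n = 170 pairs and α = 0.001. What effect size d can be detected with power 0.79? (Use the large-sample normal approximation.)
d ≈ 0.31

Minimum detectable effect (paired t-test, normal approximation):
d = (z_{α/2} + z_β) / √n
d = (3.291 + 0.806) / √170
d = 4.097 / 13.038
d ≈ 0.31

By Cohen's convention (0.2 small / 0.5 medium / 0.8 large): small effect.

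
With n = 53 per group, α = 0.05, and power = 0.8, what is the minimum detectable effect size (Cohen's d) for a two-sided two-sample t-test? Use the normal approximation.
d ≈ 0.54

Minimum detectable effect (two-sample t-test, normal approximation):
d = (z_{α/2} + z_β) / √(n/2)
d = (1.960 + 0.842) / √(53/2)
d = 2.802 / 5.148
d ≈ 0.54

By Cohen's convention (0.2 small / 0.5 medium / 0.8 large): medium effect.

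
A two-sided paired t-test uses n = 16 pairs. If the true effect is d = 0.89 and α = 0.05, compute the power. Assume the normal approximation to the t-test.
Power ≈ 0.95

Power calculation (paired t-test, normal approximation):
z_β = d · √n - z_{α/2}
z_β = 0.89 · √16 - 1.960
z_β = 0.89 · 4.000 - 1.960
z_β = 1.600

Power = Φ(z_β) = Φ(1.600) ≈ 0.945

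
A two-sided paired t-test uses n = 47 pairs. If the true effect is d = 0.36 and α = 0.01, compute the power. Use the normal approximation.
Power ≈ 0.46

Power calculation (paired t-test, normal approximation):
z_β = d · √n - z_{α/2}
z_β = 0.36 · √47 - 2.576
z_β = 0.36 · 6.856 - 2.576
z_β = -0.108

Power = Φ(z_β) = Φ(-0.108) ≈ 0.457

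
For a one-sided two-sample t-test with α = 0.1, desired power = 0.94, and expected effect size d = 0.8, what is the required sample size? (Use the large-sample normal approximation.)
n = 26 per group

Sample size formula (two-sample t-test, normal approximation):
n = 2 · ((z_α + z_β) / d)²

z_α = 1.282 (for α = 0.1, one-sided)
z_β = 1.555 (for power = 0.94)
d = 0.8

n = 2 · ((1.282 + 1.555) / 0.8)²
n = 2 · (3.546)²
n ≈ 25.15
Round up to the next whole number: n = 26 per group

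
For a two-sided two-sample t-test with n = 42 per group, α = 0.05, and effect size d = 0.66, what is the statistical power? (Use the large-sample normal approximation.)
Power ≈ 0.86

Power calculation (two-sample t-test, normal approximation):
z_β = d · √(n/2) - z_{α/2}
z_β = 0.66 · √(42/2) - 1.960
z_β = 0.66 · 4.583 - 1.960
z_β = 1.065

Power = Φ(z_β) = Φ(1.065) ≈ 0.856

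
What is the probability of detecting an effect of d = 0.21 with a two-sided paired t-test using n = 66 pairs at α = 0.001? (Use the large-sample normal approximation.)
Power ≈ 0.06

Power calculation (paired t-test, normal approximation):
z_β = d · √n - z_{α/2}
z_β = 0.21 · √66 - 3.291
z_β = 0.21 · 8.124 - 3.291
z_β = -1.584

Power = Φ(z_β) = Φ(-1.584) ≈ 0.057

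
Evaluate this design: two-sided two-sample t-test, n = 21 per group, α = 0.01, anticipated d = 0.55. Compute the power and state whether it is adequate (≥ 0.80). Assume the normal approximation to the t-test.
Power ≈ 0.21; the study is underpowered (power < 0.80)

Power calculation (two-sample t-test, normal approximation):
z_β = d · √(n/2) - z_{α/2}
z_β = 0.55 · √(21/2) - 2.576
z_β = 0.55 · 3.240 - 2.576
z_β = -0.794

Power = Φ(z_β) = Φ(-0.794) ≈ 0.214

Effect size d = 0.55 is medium by Cohen's convention (0.2/0.5/0.8).

Threshold: power ≥ 0.80 is conventionally adequate.
Power ≈ 0.21 → the study is underpowered (power < 0.80).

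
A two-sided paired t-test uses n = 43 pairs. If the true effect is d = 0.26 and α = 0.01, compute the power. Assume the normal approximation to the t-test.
Power ≈ 0.19

Power calculation (paired t-test, normal approximation):
z_β = d · √n - z_{α/2}
z_β = 0.26 · √43 - 2.576
z_β = 0.26 · 6.557 - 2.576
z_β = -0.871

Power = Φ(z_β) = Φ(-0.871) ≈ 0.192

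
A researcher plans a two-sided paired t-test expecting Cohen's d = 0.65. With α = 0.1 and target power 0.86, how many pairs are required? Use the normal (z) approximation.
n = 18 pairs

Sample size formula (paired t-test, normal approximation):
n = ((z_{α/2} + z_β) / d)²

z_{α/2} = 1.645 (for α = 0.1, two-sided)
z_β = 1.080 (for power = 0.86)
d = 0.65

n = ((1.645 + 1.080) / 0.65)²
n = (4.192)²
n ≈ 17.57
Round up to the next whole number: n = 18 pairs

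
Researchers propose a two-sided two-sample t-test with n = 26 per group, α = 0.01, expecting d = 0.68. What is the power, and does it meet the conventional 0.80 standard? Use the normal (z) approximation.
Power ≈ 0.45; the study is underpowered (power < 0.80)

Power calculation (two-sample t-test, normal approximation):
z_β = d · √(n/2) - z_{α/2}
z_β = 0.68 · √(26/2) - 2.576
z_β = 0.68 · 3.606 - 2.576
z_β = -0.124

Power = Φ(z_β) = Φ(-0.124) ≈ 0.451

Effect size d = 0.68 is medium by Cohen's convention (0.2/0.5/0.8).

Threshold: power ≥ 0.80 is conventionally adequate.
Power ≈ 0.45 → the study is underpowered (power < 0.80).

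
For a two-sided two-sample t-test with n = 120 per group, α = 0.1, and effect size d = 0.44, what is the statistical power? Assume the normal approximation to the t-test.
Power ≈ 0.96

Power calculation (two-sample t-test, normal approximation):
z_β = d · √(n/2) - z_{α/2}
z_β = 0.44 · √(120/2) - 1.645
z_β = 0.44 · 7.746 - 1.645
z_β = 1.763

Power = Φ(z_β) = Φ(1.763) ≈ 0.961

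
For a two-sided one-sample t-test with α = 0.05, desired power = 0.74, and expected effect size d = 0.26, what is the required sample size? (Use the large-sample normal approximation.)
n = 101

Sample size formula (one-sample t-test, normal approximation):
n = ((z_{α/2} + z_β) / d)²

z_{α/2} = 1.960 (for α = 0.05, two-sided)
z_β = 0.643 (for power = 0.74)
d = 0.26

n = ((1.960 + 0.643) / 0.26)²
n = (10.012)²
n ≈ 100.24
Round up to the next whole number: n = 101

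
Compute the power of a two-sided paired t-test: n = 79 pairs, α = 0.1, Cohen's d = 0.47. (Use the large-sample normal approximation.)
Power ≈ 0.99

Power calculation (paired t-test, normal approximation):
z_β = d · √n - z_{α/2}
z_β = 0.47 · √79 - 1.645
z_β = 0.47 · 8.888 - 1.645
z_β = 2.533

Power = Φ(z_β) = Φ(2.533) ≈ 0.994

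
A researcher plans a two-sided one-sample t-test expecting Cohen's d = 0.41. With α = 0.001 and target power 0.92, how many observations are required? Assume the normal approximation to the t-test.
n = 132

Sample size formula (one-sample t-test, normal approximation):
n = ((z_{α/2} + z_β) / d)²

z_{α/2} = 3.291 (for α = 0.001, two-sided)
z_β = 1.405 (for power = 0.92)
d = 0.41

n = ((3.291 + 1.405) / 0.41)²
n = (11.454)²
n ≈ 131.19
Round up to the next whole number: n = 132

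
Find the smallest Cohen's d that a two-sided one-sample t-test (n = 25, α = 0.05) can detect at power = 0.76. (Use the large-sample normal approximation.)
d ≈ 0.53

Minimum detectable effect (one-sample t-test, normal approximation):
d = (z_{α/2} + z_β) / √n
d = (1.960 + 0.706) / √25
d = 2.666 / 5.000
d ≈ 0.53

By Cohen's convention (0.2 small / 0.5 medium / 0.8 large): medium effect.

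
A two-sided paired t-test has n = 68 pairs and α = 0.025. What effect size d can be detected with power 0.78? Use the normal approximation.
d ≈ 0.37

Minimum detectable effect (paired t-test, normal approximation):
d = (z_{α/2} + z_β) / √n
d = (2.241 + 0.772) / √68
d = 3.014 / 8.246
d ≈ 0.37

By Cohen's convention (0.2 small / 0.5 medium / 0.8 large): small effect.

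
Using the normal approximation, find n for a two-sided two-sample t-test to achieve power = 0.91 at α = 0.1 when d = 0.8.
n = 28 per group

Sample size formula (two-sample t-test, normal approximation):
n = 2 · ((z_{α/2} + z_β) / d)²

z_{α/2} = 1.645 (for α = 0.1, two-sided)
z_β = 1.341 (for power = 0.91)
d = 0.8

n = 2 · ((1.645 + 1.341) / 0.8)²
n = 2 · (3.733)²
n ≈ 27.87
Round up to the next whole number: n = 28 per group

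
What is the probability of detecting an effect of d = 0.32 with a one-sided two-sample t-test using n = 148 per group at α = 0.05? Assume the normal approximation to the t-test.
Power ≈ 0.87

Power calculation (two-sample t-test, normal approximation):
z_β = d · √(n/2) - z_α
z_β = 0.32 · √(148/2) - 1.645
z_β = 0.32 · 8.602 - 1.645
z_β = 1.108

Power = Φ(z_β) = Φ(1.108) ≈ 0.866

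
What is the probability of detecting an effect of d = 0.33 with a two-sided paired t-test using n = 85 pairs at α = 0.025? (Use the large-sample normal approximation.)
Power ≈ 0.79

Power calculation (paired t-test, normal approximation):
z_β = d · √n - z_{α/2}
z_β = 0.33 · √85 - 2.241
z_β = 0.33 · 9.220 - 2.241
z_β = 0.801

Power = Φ(z_β) = Φ(0.801) ≈ 0.788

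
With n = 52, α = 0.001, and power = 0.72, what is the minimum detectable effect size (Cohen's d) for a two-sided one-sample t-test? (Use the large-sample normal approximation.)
d ≈ 0.54

Minimum detectable effect (one-sample t-test, normal approximation):
d = (z_{α/2} + z_β) / √n
d = (3.291 + 0.583) / √52
d = 3.873 / 7.211
d ≈ 0.54

By Cohen's convention (0.2 small / 0.5 medium / 0.8 large): medium effect.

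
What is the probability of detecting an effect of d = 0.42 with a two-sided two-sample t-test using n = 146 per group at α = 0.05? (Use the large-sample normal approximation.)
Power ≈ 0.95

Power calculation (two-sample t-test, normal approximation):
z_β = d · √(n/2) - z_{α/2}
z_β = 0.42 · √(146/2) - 1.960
z_β = 0.42 · 8.544 - 1.960
z_β = 1.629

Power = Φ(z_β) = Φ(1.629) ≈ 0.948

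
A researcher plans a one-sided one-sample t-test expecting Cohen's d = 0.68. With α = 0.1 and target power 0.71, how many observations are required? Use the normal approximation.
n = 8

Sample size formula (one-sample t-test, normal approximation):
n = ((z_α + z_β) / d)²

z_α = 1.282 (for α = 0.1, one-sided)
z_β = 0.553 (for power = 0.71)
d = 0.68

n = ((1.282 + 0.553) / 0.68)²
n = (2.699)²
n ≈ 7.28
Round up to the next whole number: n = 8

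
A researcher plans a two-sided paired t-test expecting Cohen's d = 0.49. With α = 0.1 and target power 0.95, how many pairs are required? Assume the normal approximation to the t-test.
n = 46 pairs

Sample size formula (paired t-test, normal approximation):
n = ((z_{α/2} + z_β) / d)²

z_{α/2} = 1.645 (for α = 0.1, two-sided)
z_β = 1.645 (for power = 0.95)
d = 0.49

n = ((1.645 + 1.645) / 0.49)²
n = (6.714)²
n ≈ 45.08
Round up to the next whole number: n = 46 pairs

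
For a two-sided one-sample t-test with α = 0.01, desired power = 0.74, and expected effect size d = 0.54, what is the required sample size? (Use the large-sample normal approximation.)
n = 36

Sample size formula (one-sample t-test, normal approximation):
n = ((z_{α/2} + z_β) / d)²

z_{α/2} = 2.576 (for α = 0.01, two-sided)
z_β = 0.643 (for power = 0.74)
d = 0.54

n = ((2.576 + 0.643) / 0.54)²
n = (5.961)²
n ≈ 35.53
Round up to the next whole number: n = 36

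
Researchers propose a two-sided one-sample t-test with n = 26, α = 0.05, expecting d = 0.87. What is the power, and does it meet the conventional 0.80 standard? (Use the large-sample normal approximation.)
Power ≈ 0.99; the study is adequately powered (power ≥ 0.80)

Power calculation (one-sample t-test, normal approximation):
z_β = d · √n - z_{α/2}
z_β = 0.87 · √26 - 1.960
z_β = 0.87 · 5.099 - 1.960
z_β = 2.476

Power = Φ(z_β) = Φ(2.476) ≈ 0.993

Effect size d = 0.87 is large by Cohen's convention (0.2/0.5/0.8).

Threshold: power ≥ 0.80 is conventionally adequate.
Power ≈ 0.99 → the study is adequately powered (power ≥ 0.80).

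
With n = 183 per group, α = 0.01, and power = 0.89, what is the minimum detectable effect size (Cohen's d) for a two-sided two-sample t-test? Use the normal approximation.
d ≈ 0.40

Minimum detectable effect (two-sample t-test, normal approximation):
d = (z_{α/2} + z_β) / √(n/2)
d = (2.576 + 1.227) / √(183/2)
d = 3.802 / 9.566
d ≈ 0.40

By Cohen's convention (0.2 small / 0.5 medium / 0.8 large): small effect.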